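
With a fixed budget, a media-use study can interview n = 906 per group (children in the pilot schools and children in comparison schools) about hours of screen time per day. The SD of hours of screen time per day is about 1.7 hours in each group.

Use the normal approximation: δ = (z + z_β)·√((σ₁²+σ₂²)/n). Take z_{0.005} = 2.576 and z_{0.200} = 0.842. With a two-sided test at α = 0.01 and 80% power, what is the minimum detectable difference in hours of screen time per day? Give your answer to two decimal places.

Minimum detectable difference ≈ 0.27 hours

δ = (z_{α/2} + z_β) · √((σ₁²+σ₂²)/n)
  = (2.576 + 0.842) · √(5.78/906)
  = 3.418 · √0.00638
  = 3.418 · 0.0799
  = 0.2730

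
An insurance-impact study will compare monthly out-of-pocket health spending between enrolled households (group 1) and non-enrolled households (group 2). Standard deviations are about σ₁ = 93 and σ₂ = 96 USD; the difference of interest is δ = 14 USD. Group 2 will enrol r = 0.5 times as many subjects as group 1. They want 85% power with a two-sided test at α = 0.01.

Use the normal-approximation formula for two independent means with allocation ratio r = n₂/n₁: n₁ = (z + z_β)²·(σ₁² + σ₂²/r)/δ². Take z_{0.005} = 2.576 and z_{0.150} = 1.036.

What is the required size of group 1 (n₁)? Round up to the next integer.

n₁ = (z_{α/2} + z_β)² · (σ₁² + σ₂²/r) / δ²
   = (2.576 + 1.036)² · (93² + 96²/0.5) / 14²
   = 13.0465 · (8649 + 18432) / 196
   = 13.0465 · 27081 / 196
   = 1802.62
Round up → n₁ = 1803; n₂ = r·n₁ = 0.5 × 1803 = 902.

n₁ = 1803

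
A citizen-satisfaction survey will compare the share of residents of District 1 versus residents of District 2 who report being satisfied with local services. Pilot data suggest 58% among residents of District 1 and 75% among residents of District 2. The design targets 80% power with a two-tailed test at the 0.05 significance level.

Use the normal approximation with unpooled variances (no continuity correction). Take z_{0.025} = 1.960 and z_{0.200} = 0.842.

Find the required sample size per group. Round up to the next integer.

n = 118 per group

n = (z_{α/2} + z_β)² · [p₁(1−p₁) + p₂(1−p₂)] / (p₁ − p₂)²
  = (1.960 + 0.842)² · (0.58·0.42 + 0.75·0.25) / (-0.17)²
  = (2.802)² · (0.2436 + 0.1875) / 0.0289
  = 7.8512 · 0.4311 / 0.0289
  = 117.12
Round up → n = 118 per group.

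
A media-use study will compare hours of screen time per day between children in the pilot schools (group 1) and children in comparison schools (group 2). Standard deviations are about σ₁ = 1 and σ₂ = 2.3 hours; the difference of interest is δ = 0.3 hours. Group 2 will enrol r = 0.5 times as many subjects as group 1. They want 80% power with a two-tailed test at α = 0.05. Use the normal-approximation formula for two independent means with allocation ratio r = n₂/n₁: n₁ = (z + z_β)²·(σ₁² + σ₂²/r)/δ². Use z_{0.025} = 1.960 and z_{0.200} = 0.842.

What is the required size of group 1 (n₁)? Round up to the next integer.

n₁ = (z_{α/2} + z_β)² · (σ₁² + σ₂²/r) / δ²
   = (1.960 + 0.842)² · (1² + 2.3²/0.5) / 0.3²
   = 7.8512 · (1 + 10.58) / 0.09
   = 7.8512 · 11.58 / 0.09
   = 1010.19
Round up → n₁ = 1011; n₂ = r·n₁ = 0.5 × 1011 = 506.

n₁ = 1011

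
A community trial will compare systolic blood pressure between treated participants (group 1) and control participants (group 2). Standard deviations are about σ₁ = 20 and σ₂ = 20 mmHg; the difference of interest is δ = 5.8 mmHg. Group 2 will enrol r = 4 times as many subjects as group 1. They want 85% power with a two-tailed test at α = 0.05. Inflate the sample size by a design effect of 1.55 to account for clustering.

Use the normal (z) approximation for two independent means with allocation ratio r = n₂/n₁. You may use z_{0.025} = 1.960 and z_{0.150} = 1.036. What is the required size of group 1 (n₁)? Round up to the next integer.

n₁ = 207

n₁ = (z_{α/2} + z_β)² · (σ₁² + σ₂²/r) / δ²
   = (1.960 + 1.036)² · (20² + 20²/4) / 5.8²
   = 8.9760 · (400 + 100) / 33.64
   = 8.9760 · 500 / 33.64
   = 133.41
Design effect: 1.55 × 133.41 = 206.79.
Round up → n₁ = 207; n₂ = r·n₁ = 4 × 207 = 828.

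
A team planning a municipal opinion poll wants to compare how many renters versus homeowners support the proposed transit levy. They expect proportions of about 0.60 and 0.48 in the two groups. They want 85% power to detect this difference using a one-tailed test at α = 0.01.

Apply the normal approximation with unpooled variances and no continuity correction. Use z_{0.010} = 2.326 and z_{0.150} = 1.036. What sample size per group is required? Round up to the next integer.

n = 385 per group

n = (z_α + z_β)² · [p₁(1−p₁) + p₂(1−p₂)] / (p₁ − p₂)²
  = (2.326 + 1.036)² · (0.60·0.40 + 0.48·0.52) / (0.12)²
  = (3.362)² · (0.2400 + 0.2496) / 0.0144
  = 11.3030 · 0.4896 / 0.0144
  = 384.30
Round up → n = 385 per group.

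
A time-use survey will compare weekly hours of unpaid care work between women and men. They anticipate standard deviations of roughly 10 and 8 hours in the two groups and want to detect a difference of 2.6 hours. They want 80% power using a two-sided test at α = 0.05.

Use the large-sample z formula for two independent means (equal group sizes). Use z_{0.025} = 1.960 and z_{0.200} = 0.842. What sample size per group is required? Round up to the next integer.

n = 191 per group

n = (z_{α/2} + z_β)² · (σ₁² + σ₂²) / δ²
  = (1.960 + 0.842)² · (10² + 8² = 164) / 2.6²
  = 7.8512 · 164 / 6.76
  = 190.47
Round up → n = 191 per group.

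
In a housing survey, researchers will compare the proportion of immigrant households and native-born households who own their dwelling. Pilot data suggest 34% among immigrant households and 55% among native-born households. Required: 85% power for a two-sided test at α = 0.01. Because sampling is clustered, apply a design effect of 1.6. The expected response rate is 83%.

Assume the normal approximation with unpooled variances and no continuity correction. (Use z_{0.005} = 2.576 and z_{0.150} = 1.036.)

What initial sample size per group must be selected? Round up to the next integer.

n = (z_{α/2} + z_β)² · [p₁(1−p₁) + p₂(1−p₂)] / (p₁ − p₂)²
  = (2.576 + 1.036)² · (0.34·0.66 + 0.55·0.45) / (-0.21)²
  = (3.612)² · (0.2244 + 0.2475) / 0.0441
  = 13.0465 · 0.4719 / 0.0441
  = 139.61
Design effect: 1.6 × 139.61 = 223.37.
Adjust for 83% response: 223.37 / 0.83 = 269.12.
Round up → n = 270 per group.

n = 270 per group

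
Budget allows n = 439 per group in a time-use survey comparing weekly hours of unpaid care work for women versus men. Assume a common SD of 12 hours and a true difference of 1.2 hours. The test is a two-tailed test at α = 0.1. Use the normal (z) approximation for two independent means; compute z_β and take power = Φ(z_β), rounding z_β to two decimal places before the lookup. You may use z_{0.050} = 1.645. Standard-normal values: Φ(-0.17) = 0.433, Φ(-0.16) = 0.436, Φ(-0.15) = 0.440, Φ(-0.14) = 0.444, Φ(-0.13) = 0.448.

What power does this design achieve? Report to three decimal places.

z_β = δ·√(n/(σ₁²+σ₂²)) − z_{α/2}
    = 1.2 · √(439/288) − 1.645
    = 1.2 · 1.23463 − 1.645
    = 1.4816 − 1.645 = -0.1634 → -0.16
Power = Φ(-0.16) = 0.436.

Power ≈ 0.436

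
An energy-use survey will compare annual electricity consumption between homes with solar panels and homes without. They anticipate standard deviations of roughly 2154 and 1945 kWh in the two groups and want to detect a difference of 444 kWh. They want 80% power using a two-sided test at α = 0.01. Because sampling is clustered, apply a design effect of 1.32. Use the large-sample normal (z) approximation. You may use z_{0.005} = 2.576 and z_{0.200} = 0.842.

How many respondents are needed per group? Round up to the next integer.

n = 659 per group

n = (z_{α/2} + z_β)² · (σ₁² + σ₂²) / δ²
  = (2.576 + 0.842)² · (2154² + 1945² = 8422741) / 444²
  = 11.6827 · 8422741 / 197136
  = 499.15
Design effect: 1.32 × 499.15 = 658.88.
Round up → n = 659 per group.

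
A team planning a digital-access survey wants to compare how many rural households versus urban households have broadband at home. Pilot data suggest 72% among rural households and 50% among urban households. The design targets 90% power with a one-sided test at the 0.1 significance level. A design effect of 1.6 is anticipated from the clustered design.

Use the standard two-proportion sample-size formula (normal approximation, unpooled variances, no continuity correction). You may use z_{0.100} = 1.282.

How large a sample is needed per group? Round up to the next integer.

n = (z_α + z_β)² · [p₁(1−p₁) + p₂(1−p₂)] / (p₁ − p₂)²
  = (1.282 + 1.282)² · (0.72·0.28 + 0.50·0.50) / (0.22)²
  = (2.564)² · (0.2016 + 0.2500) / 0.0484
  = 6.5741 · 0.4516 / 0.0484
  = 61.34
Design effect: 1.6 × 61.34 = 98.14.
Round up → n = 99 per group.

n = 99 per group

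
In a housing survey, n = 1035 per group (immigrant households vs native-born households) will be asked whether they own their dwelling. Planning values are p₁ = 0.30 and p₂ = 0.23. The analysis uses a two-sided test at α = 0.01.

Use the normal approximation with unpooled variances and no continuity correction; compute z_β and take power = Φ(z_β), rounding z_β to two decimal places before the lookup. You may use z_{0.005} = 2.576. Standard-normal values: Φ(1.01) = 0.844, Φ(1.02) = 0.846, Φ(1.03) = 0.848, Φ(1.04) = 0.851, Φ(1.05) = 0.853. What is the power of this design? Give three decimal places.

Power ≈ 0.851

z_β = |p₁−p₂|·√(n/[p₁q₁+p₂q₂]) − z_{α/2}
    = 0.07 · √(1035/0.3871) − 2.576
    = 0.07 · 51.7081 − 2.576
    = 3.6196 − 2.576 = 1.0436 → 1.04
Power = Φ(1.04) = 0.851.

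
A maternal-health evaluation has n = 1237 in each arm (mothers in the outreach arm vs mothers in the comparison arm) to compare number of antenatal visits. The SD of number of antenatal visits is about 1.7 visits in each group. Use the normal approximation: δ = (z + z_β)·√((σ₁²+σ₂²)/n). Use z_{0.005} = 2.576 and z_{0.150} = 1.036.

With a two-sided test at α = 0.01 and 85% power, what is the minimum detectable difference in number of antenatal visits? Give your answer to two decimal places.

Minimum detectable difference ≈ 0.25 visits

δ = (z_{α/2} + z_β) · √((σ₁²+σ₂²)/n)
  = (2.576 + 1.036) · √(5.78/1237)
  = 3.612 · √0.00467
  = 3.612 · 0.0684
  = 0.2469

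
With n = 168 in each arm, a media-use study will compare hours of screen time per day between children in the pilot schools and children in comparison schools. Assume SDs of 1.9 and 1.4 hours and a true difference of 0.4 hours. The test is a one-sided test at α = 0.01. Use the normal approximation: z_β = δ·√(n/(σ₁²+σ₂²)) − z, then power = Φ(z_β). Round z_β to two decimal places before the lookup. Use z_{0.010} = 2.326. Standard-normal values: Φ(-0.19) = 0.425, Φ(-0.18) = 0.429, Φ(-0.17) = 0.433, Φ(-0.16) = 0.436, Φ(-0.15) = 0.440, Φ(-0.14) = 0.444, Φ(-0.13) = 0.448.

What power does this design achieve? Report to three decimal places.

Power ≈ 0.448

z_β = δ·√(n/(σ₁²+σ₂²)) − z_α
    = 0.4 · √(168/5.57) − 2.326
    = 0.4 · 5.49196 − 2.326
    = 2.1968 − 2.326 = -0.1292 → -0.13
Power = Φ(-0.13) = 0.448.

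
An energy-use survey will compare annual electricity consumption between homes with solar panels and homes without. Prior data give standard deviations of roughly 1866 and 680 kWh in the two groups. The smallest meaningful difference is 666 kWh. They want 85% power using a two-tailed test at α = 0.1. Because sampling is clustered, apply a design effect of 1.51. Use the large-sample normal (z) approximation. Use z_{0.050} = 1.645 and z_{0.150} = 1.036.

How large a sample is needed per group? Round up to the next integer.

n = 97 per group

n = (z_{α/2} + z_β)² · (σ₁² + σ₂²) / δ²
  = (1.645 + 1.036)² · (1866² + 680² = 3944356) / 666²
  = 7.1878 · 3944356 / 443556
  = 63.92
Design effect: 1.51 × 63.92 = 96.52.
Round up → n = 97 per group.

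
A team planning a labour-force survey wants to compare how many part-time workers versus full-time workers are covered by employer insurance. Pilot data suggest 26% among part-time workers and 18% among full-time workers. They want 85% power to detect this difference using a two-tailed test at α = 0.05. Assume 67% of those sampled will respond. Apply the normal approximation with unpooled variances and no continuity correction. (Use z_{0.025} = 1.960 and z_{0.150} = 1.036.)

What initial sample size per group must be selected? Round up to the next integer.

n = (z_{α/2} + z_β)² · [p₁(1−p₁) + p₂(1−p₂)] / (p₁ − p₂)²
  = (1.960 + 1.036)² · (0.26·0.74 + 0.18·0.82) / (0.08)²
  = (2.996)² · (0.1924 + 0.1476) / 0.0064
  = 8.9760 · 0.3400 / 0.0064
  = 476.85
Adjust for 67% response: 476.85 / 0.67 = 711.72.
Round up → n = 712 per group.

n = 712 per group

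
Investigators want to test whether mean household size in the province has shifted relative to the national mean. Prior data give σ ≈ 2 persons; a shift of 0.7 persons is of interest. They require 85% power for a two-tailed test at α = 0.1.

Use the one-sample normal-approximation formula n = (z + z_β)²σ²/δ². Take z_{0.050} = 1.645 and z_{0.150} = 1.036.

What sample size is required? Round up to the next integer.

n = (z_{α/2} + z_β)² · σ² / δ²
  = (1.645 + 1.036)² · 2² / 0.7²
  = 7.1878 · 4 / 0.49
  = 58.68
Round up → n = 59.

n = 59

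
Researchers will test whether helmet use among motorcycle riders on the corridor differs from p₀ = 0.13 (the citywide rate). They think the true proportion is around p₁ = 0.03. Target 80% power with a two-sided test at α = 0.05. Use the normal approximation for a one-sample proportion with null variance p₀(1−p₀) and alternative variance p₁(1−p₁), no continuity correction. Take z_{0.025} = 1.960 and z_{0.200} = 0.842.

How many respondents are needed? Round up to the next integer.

n = 65

n = [z_{α/2}·√(p₀q₀) + z_β·√(p₁q₁)]² / (p₁ − p₀)²
  = [1.960·√(0.13·0.87) + 0.842·√(0.03·0.97)]² / (-0.10)²
  = [1.960·0.3363 + 0.842·0.1706]² / 0.0100
  = [0.8028]² / 0.0100
  = 64.45
Round up → n = 65.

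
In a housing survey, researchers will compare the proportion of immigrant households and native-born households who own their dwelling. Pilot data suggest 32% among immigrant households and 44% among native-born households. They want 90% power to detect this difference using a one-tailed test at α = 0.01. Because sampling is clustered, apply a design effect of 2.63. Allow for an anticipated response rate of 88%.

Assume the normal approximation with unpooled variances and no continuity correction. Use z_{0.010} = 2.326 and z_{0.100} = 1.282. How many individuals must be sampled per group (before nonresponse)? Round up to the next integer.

n = 1254 per group

n = (z_α + z_β)² · [p₁(1−p₁) + p₂(1−p₂)] / (p₁ − p₂)²
  = (2.326 + 1.282)² · (0.32·0.68 + 0.44·0.56) / (-0.12)²
  = (3.608)² · (0.2176 + 0.2464) / 0.0144
  = 13.0177 · 0.4640 / 0.0144
  = 419.46
Design effect: 2.63 × 419.46 = 1103.17.
Adjust for 88% response: 1103.17 / 0.88 = 1253.61.
Round up → n = 1254 per group.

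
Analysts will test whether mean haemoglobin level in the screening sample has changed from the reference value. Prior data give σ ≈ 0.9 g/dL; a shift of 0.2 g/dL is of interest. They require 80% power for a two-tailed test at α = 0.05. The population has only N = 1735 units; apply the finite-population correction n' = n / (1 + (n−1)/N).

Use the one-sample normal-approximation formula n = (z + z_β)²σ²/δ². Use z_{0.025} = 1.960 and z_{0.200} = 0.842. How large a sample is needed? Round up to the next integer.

n = (z_{α/2} + z_β)² · σ² / δ²
  = (1.960 + 0.842)² · 0.9² / 0.2²
  = 7.8512 · 0.81 / 0.04
  = 158.99
Finite-population correction (N = 1735): 158.99 / (1 + (158.99 − 1)/1735) = 145.72.
Round up → n = 146.

n = 146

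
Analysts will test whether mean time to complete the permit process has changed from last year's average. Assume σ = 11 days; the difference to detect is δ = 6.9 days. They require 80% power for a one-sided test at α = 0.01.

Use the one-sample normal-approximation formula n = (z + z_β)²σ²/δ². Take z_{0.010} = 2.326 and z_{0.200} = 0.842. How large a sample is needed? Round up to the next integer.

n = 26

n = (z_α + z_β)² · σ² / δ²
  = (2.326 + 0.842)² · 11² / 6.9²
  = 10.0362 · 121 / 47.61
  = 25.51
Round up → n = 26.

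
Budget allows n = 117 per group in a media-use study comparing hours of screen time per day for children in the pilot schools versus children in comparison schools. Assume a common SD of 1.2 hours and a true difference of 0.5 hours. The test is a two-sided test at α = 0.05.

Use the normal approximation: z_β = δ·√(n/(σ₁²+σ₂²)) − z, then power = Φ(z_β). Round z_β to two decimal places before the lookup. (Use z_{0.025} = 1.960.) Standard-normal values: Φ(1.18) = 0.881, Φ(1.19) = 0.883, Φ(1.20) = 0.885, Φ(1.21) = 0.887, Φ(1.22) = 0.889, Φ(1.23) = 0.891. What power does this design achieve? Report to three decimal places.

z_β = δ·√(n/(σ₁²+σ₂²)) − z_{α/2}
    = 0.5 · √(117/2.88) − 1.960
    = 0.5 · 6.37377 − 1.960
    = 3.1869 − 1.960 = 1.2269 → 1.23
Power = Φ(1.23) = 0.891.

Power ≈ 0.891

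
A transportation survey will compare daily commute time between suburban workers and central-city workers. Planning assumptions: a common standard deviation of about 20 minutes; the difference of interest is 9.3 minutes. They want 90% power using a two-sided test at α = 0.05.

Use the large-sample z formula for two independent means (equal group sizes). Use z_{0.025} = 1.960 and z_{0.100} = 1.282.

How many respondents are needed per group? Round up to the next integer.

n = (z_{α/2} + z_β)² · (σ₁² + σ₂²) / δ²
  = (1.960 + 1.282)² · (2·20² = 800) / 9.3²
  = 10.5106 · 800 / 86.49
  = 97.22
Round up → n = 98 per group.

n = 98 per group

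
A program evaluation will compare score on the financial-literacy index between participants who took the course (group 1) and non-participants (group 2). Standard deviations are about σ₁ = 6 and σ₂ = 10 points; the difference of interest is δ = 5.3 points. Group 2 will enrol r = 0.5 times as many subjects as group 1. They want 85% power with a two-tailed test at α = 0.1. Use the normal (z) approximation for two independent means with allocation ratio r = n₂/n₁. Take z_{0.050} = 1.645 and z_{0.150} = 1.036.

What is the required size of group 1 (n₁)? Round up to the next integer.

n₁ = (z_{α/2} + z_β)² · (σ₁² + σ₂²/r) / δ²
   = (1.645 + 1.036)² · (6² + 10²/0.5) / 5.3²
   = 7.1878 · (36 + 200) / 28.09
   = 7.1878 · 236 / 28.09
   = 60.39
Round up → n₁ = 61; n₂ = r·n₁ = 0.5 × 61 = 31.

n₁ = 61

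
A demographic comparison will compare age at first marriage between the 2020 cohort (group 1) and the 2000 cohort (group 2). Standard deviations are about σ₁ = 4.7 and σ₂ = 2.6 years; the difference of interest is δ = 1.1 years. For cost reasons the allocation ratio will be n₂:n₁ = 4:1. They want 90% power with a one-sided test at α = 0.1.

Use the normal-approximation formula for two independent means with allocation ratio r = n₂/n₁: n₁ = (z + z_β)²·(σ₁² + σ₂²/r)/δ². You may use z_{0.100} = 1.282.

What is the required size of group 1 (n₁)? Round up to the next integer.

n₁ = (z_α + z_β)² · (σ₁² + σ₂²/r) / δ²
   = (1.282 + 1.282)² · (4.7² + 2.6²/4) / 1.1²
   = 6.5741 · (22.09 + 1.69) / 1.21
   = 6.5741 · 23.78 / 1.21
   = 129.20
Round up → n₁ = 130; n₂ = r·n₁ = 4 × 130 = 520.

n₁ = 130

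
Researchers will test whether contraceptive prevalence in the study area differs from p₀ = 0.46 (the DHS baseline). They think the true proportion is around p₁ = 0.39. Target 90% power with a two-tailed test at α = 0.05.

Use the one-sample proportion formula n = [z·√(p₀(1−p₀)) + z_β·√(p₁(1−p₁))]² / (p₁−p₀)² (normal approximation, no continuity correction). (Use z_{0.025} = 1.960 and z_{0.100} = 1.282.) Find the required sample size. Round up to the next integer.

n = 524

n = [z_{α/2}·√(p₀q₀) + z_β·√(p₁q₁)]² / (p₁ − p₀)²
  = [1.960·√(0.46·0.54) + 1.282·√(0.39·0.61)]² / (-0.07)²
  = [1.960·0.4984 + 1.282·0.4877]² / 0.0049
  = [1.6022]² / 0.0049
  = 523.86
Round up → n = 524.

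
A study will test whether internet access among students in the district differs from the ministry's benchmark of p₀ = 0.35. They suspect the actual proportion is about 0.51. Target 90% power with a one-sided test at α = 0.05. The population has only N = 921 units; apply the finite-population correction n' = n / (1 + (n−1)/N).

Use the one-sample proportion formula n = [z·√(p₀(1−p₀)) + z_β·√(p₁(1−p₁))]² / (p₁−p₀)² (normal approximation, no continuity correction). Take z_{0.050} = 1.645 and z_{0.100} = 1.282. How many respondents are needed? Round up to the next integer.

n = 74

n = [z_α·√(p₀q₀) + z_β·√(p₁q₁)]² / (p₁ − p₀)²
  = [1.645·√(0.35·0.65) + 1.282·√(0.51·0.49)]² / (0.16)²
  = [1.645·0.4770 + 1.282·0.4999]² / 0.0256
  = [1.4255]² / 0.0256
  = 79.38
Finite-population correction (N = 921): 79.38 / (1 + (79.38 − 1)/921) = 73.15.
Round up → n = 74.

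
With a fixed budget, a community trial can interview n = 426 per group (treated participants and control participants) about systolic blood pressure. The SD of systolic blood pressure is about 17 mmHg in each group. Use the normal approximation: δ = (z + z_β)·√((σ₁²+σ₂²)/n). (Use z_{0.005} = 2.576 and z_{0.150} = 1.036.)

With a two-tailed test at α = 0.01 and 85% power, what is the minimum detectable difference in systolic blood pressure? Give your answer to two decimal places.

Minimum detectable difference ≈ 4.21 mmHg

δ = (z_{α/2} + z_β) · √((σ₁²+σ₂²)/n)
  = (2.576 + 1.036) · √(578/426)
  = 3.612 · √1.3568
  = 3.612 · 1.1648
  = 4.2073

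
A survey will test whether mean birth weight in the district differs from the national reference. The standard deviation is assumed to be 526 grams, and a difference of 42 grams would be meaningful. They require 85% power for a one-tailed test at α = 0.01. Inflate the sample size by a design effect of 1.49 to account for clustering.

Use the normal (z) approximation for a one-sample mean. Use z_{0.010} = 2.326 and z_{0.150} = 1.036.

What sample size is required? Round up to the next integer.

n = 2642

n = (z_α + z_β)² · σ² / δ²
  = (2.326 + 1.036)² · 526² / 42²
  = 11.3030 · 276676 / 1764
  = 1772.84
Design effect: 1.49 × 1772.84 = 2641.52.
Round up → n = 2642.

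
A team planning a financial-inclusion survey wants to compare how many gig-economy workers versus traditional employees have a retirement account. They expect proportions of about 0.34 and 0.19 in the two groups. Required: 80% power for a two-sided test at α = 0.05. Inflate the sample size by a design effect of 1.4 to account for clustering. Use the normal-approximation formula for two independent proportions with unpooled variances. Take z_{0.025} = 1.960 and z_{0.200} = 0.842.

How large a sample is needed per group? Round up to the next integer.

n = (z_{α/2} + z_β)² · [p₁(1−p₁) + p₂(1−p₂)] / (p₁ − p₂)²
  = (1.960 + 0.842)² · (0.34·0.66 + 0.19·0.81) / (0.15)²
  = (2.802)² · (0.2244 + 0.1539) / 0.0225
  = 7.8512 · 0.3783 / 0.0225
  = 132.00
Design effect: 1.4 × 132.00 = 184.81.
Round up → n = 185 per group.

n = 185 per group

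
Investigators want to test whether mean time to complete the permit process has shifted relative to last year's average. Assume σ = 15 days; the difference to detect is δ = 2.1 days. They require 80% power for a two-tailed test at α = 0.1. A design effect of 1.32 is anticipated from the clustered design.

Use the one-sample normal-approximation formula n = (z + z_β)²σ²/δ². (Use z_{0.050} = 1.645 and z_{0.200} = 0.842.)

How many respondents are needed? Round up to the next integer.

n = (z_{α/2} + z_β)² · σ² / δ²
  = (1.645 + 0.842)² · 15² / 2.1²
  = 6.1852 · 225 / 4.41
  = 315.57
Design effect: 1.32 × 315.57 = 416.55.
Round up → n = 417.

n = 417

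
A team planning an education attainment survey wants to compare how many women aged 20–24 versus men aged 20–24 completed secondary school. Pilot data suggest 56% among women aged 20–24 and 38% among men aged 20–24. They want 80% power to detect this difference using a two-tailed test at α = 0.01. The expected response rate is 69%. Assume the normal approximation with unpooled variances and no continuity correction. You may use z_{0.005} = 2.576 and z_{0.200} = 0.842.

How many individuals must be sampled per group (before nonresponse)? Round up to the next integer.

n = (z_{α/2} + z_β)² · [p₁(1−p₁) + p₂(1−p₂)] / (p₁ − p₂)²
  = (2.576 + 0.842)² · (0.56·0.44 + 0.38·0.62) / (0.18)²
  = (3.418)² · (0.2464 + 0.2356) / 0.0324
  = 11.6827 · 0.4820 / 0.0324
  = 173.80
Adjust for 69% response: 173.80 / 0.69 = 251.88.
Round up → n = 252 per group.

n = 252 per group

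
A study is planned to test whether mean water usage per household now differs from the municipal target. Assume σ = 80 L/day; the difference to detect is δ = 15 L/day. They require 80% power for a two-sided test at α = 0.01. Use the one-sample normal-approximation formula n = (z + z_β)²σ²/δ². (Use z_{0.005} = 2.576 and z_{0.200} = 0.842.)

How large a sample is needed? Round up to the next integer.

n = 333

n = (z_{α/2} + z_β)² · σ² / δ²
  = (2.576 + 0.842)² · 80² / 15²
  = 11.6827 · 6400 / 225
  = 332.31
Round up → n = 333.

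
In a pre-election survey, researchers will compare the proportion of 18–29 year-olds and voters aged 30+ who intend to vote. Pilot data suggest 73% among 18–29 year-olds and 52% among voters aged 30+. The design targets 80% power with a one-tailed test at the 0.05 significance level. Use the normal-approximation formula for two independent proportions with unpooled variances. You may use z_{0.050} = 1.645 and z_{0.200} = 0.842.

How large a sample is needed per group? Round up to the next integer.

n = (z_α + z_β)² · [p₁(1−p₁) + p₂(1−p₂)] / (p₁ − p₂)²
  = (1.645 + 0.842)² · (0.73·0.27 + 0.52·0.48) / (0.21)²
  = (2.487)² · (0.1971 + 0.2496) / 0.0441
  = 6.1852 · 0.4467 / 0.0441
  = 62.65
Round up → n = 63 per group.

n = 63 per group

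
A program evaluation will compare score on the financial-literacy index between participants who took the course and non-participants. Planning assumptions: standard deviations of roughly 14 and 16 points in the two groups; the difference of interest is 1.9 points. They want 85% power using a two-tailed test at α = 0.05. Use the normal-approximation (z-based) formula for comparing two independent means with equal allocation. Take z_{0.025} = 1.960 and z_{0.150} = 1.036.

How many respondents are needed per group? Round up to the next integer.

n = (z_{α/2} + z_β)² · (σ₁² + σ₂²) / δ²
  = (1.960 + 1.036)² · (14² + 16² = 452) / 1.9²
  = 8.9760 · 452 / 3.61
  = 1123.87
Round up → n = 1124 per group.

n = 1124 per group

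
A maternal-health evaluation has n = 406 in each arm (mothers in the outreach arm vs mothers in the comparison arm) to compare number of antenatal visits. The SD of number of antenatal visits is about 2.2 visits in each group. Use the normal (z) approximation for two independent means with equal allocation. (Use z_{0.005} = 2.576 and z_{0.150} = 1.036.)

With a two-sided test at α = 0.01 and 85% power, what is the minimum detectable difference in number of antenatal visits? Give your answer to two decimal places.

δ = (z_{α/2} + z_β) · √((σ₁²+σ₂²)/n)
  = (2.576 + 1.036) · √(9.68/406)
  = 3.612 · √0.02384
  = 3.612 · 0.1544
  = 0.5577

Minimum detectable difference ≈ 0.56 visits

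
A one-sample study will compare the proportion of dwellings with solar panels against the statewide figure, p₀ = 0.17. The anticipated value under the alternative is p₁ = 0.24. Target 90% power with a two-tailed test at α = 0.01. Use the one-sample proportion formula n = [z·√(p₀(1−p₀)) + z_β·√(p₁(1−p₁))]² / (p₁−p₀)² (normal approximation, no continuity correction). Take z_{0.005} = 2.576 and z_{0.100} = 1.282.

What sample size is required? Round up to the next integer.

n = [z_{α/2}·√(p₀q₀) + z_β·√(p₁q₁)]² / (p₁ − p₀)²
  = [2.576·√(0.17·0.83) + 1.282·√(0.24·0.76)]² / (0.07)²
  = [2.576·0.3756 + 1.282·0.4271]² / 0.0049
  = [1.5152]² / 0.0049
  = 468.51
Round up → n = 469.

n = 469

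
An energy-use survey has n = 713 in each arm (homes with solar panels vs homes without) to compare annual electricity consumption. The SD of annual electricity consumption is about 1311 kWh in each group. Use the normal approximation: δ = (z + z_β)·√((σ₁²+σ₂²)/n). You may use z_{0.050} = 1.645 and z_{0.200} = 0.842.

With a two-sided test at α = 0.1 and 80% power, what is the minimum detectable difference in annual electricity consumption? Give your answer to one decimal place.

Minimum detectable difference ≈ 172.7 kWh

δ = (z_{α/2} + z_β) · √((σ₁²+σ₂²)/n)
  = (1.645 + 0.842) · √(3437442/713)
  = 2.487 · √4821.1
  = 2.487 · 69.4341
  = 172.6827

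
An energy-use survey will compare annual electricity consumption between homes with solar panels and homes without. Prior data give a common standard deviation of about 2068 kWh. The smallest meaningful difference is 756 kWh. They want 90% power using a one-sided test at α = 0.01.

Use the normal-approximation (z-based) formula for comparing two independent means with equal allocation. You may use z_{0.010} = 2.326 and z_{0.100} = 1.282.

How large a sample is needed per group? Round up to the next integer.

n = (z_α + z_β)² · (σ₁² + σ₂²) / δ²
  = (2.326 + 1.282)² · (2·2068² = 8553248) / 756²
  = 13.0177 · 8553248 / 571536
  = 194.81
Round up → n = 195 per group.

n = 195 per group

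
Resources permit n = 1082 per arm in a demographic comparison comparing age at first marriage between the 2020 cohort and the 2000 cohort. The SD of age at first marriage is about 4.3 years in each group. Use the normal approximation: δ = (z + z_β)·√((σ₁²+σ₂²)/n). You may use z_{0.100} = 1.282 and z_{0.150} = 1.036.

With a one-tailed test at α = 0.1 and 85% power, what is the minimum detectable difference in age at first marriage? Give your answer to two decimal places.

Minimum detectable difference ≈ 0.43 years

δ = (z_α + z_β) · √((σ₁²+σ₂²)/n)
  = (1.282 + 1.036) · √(36.98/1082)
  = 2.318 · √0.03418
  = 2.318 · 0.1849
  = 0.4285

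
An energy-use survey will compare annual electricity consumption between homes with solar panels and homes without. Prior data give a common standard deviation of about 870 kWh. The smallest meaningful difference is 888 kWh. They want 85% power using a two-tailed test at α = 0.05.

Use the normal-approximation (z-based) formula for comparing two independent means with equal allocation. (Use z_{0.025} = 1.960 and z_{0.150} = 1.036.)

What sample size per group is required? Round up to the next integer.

n = 18 per group

n = (z_{α/2} + z_β)² · (σ₁² + σ₂²) / δ²
  = (1.960 + 1.036)² · (2·870² = 1513800) / 888²
  = 8.9760 · 1513800 / 788544
  = 17.23
Round up → n = 18 per group.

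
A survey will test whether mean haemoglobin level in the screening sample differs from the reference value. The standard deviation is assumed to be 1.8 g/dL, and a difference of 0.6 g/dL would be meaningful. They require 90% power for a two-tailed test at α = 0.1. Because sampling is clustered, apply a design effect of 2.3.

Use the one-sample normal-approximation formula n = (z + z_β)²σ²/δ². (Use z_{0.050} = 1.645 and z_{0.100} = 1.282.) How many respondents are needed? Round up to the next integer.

n = (z_{α/2} + z_β)² · σ² / δ²
  = (1.645 + 1.282)² · 1.8² / 0.6²
  = 8.5673 · 3.24 / 0.36
  = 77.11
Design effect: 2.3 × 77.11 = 177.34.
Round up → n = 178.

n = 178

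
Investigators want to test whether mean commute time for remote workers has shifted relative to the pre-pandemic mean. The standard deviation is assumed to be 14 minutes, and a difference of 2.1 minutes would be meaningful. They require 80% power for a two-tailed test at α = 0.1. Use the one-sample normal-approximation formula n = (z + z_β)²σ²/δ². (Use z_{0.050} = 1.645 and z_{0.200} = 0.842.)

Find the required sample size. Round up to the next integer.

n = (z_{α/2} + z_β)² · σ² / δ²
  = (1.645 + 0.842)² · 14² / 2.1²
  = 6.1852 · 196 / 4.41
  = 274.90
Round up → n = 275.

n = 275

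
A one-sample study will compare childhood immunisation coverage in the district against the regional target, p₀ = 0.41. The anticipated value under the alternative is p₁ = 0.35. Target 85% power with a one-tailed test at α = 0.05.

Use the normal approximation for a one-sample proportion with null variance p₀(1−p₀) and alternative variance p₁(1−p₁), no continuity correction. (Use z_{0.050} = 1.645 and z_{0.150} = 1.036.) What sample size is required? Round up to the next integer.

n = [z_α·√(p₀q₀) + z_β·√(p₁q₁)]² / (p₁ − p₀)²
  = [1.645·√(0.41·0.59) + 1.036·√(0.35·0.65)]² / (-0.06)²
  = [1.645·0.4918 + 1.036·0.4770]² / 0.0036
  = [1.3032]² / 0.0036
  = 471.76
Round up → n = 472.

n = 472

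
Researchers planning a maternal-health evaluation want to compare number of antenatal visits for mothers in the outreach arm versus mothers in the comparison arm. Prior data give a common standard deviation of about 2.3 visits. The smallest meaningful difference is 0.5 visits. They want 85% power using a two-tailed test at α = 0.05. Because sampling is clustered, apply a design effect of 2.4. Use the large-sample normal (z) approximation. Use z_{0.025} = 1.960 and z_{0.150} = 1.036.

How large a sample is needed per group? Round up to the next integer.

n = (z_{α/2} + z_β)² · (σ₁² + σ₂²) / δ²
  = (1.960 + 1.036)² · (2·2.3² = 10.58) / 0.5²
  = 8.9760 · 10.58 / 0.25
  = 379.86
Design effect: 2.4 × 379.86 = 911.68.
Round up → n = 912 per group.

n = 912 per group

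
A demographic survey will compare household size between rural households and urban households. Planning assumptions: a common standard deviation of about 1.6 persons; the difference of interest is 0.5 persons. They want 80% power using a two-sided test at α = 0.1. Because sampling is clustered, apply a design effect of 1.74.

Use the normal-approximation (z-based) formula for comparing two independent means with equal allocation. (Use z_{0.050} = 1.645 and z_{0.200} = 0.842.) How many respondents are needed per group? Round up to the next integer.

n = 221 per group

n = (z_{α/2} + z_β)² · (σ₁² + σ₂²) / δ²
  = (1.645 + 0.842)² · (2·1.6² = 5.12) / 0.5²
  = 6.1852 · 5.12 / 0.25
  = 126.67
Design effect: 1.74 × 126.67 = 220.41.
Round up → n = 221 per group.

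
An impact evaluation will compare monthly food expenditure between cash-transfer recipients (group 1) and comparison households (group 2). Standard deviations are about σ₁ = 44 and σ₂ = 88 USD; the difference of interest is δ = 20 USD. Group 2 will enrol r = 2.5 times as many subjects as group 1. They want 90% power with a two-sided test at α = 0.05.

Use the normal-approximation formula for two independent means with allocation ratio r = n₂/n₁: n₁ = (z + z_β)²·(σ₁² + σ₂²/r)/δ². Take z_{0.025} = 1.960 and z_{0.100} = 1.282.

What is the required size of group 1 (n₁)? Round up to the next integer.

n₁ = (z_{α/2} + z_β)² · (σ₁² + σ₂²/r) / δ²
   = (1.960 + 1.282)² · (44² + 88²/2.5) / 20²
   = 10.5106 · (1936 + 3097.6) / 400
   = 10.5106 · 5033.6 / 400
   = 132.26
Round up → n₁ = 133; n₂ = r·n₁ = 2.5 × 133 = 333.

n₁ = 133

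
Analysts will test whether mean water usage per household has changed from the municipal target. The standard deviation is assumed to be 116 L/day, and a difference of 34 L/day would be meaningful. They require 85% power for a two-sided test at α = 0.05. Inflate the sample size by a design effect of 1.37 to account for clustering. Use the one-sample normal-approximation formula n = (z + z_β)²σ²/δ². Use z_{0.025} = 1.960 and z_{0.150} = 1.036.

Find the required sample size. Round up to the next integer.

n = 144

n = (z_{α/2} + z_β)² · σ² / δ²
  = (1.960 + 1.036)² · 116² / 34²
  = 8.9760 · 13456 / 1156
  = 104.48
Design effect: 1.37 × 104.48 = 143.14.
Round up → n = 144.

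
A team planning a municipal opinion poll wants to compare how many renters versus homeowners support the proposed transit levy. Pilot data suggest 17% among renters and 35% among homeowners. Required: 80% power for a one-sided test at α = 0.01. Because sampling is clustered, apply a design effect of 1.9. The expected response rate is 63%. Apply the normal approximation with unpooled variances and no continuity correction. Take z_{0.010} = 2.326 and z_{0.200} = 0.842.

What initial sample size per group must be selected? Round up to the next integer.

n = (z_α + z_β)² · [p₁(1−p₁) + p₂(1−p₂)] / (p₁ − p₂)²
  = (2.326 + 0.842)² · (0.17·0.83 + 0.35·0.65) / (-0.18)²
  = (3.168)² · (0.1411 + 0.2275) / 0.0324
  = 10.0362 · 0.3686 / 0.0324
  = 114.18
Design effect: 1.9 × 114.18 = 216.94.
Adjust for 63% response: 216.94 / 0.63 = 344.34.
Round up → n = 345 per group.

n = 345 per group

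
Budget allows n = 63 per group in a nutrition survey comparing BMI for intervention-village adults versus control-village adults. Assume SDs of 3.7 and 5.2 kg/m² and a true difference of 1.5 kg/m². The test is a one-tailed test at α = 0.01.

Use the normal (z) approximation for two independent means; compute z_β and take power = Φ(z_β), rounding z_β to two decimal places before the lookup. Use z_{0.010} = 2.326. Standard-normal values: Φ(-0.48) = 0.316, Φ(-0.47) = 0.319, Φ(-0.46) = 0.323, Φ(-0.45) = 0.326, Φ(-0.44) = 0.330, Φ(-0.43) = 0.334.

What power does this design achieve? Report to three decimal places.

z_β = δ·√(n/(σ₁²+σ₂²)) − z_α
    = 1.5 · √(63/40.73) − 2.326
    = 1.5 · 1.24369 − 2.326
    = 1.8655 − 2.326 = -0.4605 → -0.46
Power = Φ(-0.46) = 0.323.

Power ≈ 0.323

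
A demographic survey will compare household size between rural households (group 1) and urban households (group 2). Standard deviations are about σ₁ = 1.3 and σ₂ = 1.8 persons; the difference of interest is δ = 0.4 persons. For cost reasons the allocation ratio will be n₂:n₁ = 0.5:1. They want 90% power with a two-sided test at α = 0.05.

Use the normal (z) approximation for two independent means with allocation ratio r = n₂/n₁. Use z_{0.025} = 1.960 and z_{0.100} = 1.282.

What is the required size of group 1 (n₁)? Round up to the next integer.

n₁ = (z_{α/2} + z_β)² · (σ₁² + σ₂²/r) / δ²
   = (1.960 + 1.282)² · (1.3² + 1.8²/0.5) / 0.4²
   = 10.5106 · (1.69 + 6.48) / 0.16
   = 10.5106 · 8.17 / 0.16
   = 536.70
Round up → n₁ = 537; n₂ = r·n₁ = 0.5 × 537 = 269.

n₁ = 537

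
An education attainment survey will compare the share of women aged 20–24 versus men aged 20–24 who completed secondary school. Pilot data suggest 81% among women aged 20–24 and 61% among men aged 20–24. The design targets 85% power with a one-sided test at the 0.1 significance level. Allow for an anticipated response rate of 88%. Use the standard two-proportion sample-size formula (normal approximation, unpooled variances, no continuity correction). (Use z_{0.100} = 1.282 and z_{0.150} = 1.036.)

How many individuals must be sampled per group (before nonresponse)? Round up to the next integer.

n = 60 per group

n = (z_α + z_β)² · [p₁(1−p₁) + p₂(1−p₂)] / (p₁ − p₂)²
  = (1.282 + 1.036)² · (0.81·0.19 + 0.61·0.39) / (0.20)²
  = (2.318)² · (0.1539 + 0.2379) / 0.0400
  = 5.3731 · 0.3918 / 0.0400
  = 52.63
Adjust for 88% response: 52.63 / 0.88 = 59.81.
Round up → n = 60 per group.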